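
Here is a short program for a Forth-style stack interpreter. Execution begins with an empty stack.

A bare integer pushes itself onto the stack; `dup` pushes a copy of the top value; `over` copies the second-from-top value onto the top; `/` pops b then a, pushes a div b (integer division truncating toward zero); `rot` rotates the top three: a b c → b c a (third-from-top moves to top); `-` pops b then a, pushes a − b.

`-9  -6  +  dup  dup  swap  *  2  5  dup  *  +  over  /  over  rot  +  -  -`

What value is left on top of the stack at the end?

-9    [-9]
-6    [-9, -6]
+     [-15]
dup   [-15, -15]
dup   [-15, -15, -15]
swap  [-15, -15, -15]
*     [-15, 225]
2     [-15, 225, 2]
5     [-15, 225, 2, 5]
dup   [-15, 225, 2, 5, 5]
*     [-15, 225, 2, 25]
+     [-15, 225, 27]
over  [-15, 225, 27, 225]
/     [-15, 225, 0]
over  [-15, 225, 0, 225]
rot   [-15, 0, 225, 225]
+     [-15, 0, 450]
-     [-15, -450]
-     [435]

435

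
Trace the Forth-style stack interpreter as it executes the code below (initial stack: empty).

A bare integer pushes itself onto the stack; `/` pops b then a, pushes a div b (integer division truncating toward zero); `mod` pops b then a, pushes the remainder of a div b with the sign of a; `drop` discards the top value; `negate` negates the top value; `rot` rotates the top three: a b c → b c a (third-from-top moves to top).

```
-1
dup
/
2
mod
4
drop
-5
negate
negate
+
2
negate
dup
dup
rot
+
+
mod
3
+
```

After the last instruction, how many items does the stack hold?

-1     → [-1]
dup    → [-1, -1]
/      → [1]
2      → [1, 2]
mod    → [1]
4      → [1, 4]
drop   → [1]
-5     → [1, -5]
negate → [1, 5]
negate → [1, -5]
+      → [-4]
2      → [-4, 2]
negate → [-4, -2]
dup    → [-4, -2, -2]
dup    → [-4, -2, -2, -2]
rot    → [-4, -2, -2, -2]
+      → [-4, -2, -4]
+      → [-4, -6]
mod    → [-4]
3      → [-4, 3]
+      → [-1]

1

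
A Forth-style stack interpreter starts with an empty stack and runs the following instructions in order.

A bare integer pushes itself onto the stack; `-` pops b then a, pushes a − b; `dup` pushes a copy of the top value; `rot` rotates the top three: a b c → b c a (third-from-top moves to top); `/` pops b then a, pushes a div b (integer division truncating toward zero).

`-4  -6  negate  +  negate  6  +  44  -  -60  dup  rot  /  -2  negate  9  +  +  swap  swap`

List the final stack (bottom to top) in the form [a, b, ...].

-4     -> -4
-6     -> -4 -6
negate -> -4 6
+      -> 2
negate -> -2
6      -> -2 6
+      -> 4
44     -> 4 44
-      -> -40
-60    -> -40 -60
dup    -> -40 -60 -60
rot    -> -60 -60 -40
/      -> -60 1
-2     -> -60 1 -2
negate -> -60 1 2
9      -> -60 1 2 9
+      -> -60 1 11
+      -> -60 12
swap   -> 12 -60
swap   -> -60 12

[-60, 12]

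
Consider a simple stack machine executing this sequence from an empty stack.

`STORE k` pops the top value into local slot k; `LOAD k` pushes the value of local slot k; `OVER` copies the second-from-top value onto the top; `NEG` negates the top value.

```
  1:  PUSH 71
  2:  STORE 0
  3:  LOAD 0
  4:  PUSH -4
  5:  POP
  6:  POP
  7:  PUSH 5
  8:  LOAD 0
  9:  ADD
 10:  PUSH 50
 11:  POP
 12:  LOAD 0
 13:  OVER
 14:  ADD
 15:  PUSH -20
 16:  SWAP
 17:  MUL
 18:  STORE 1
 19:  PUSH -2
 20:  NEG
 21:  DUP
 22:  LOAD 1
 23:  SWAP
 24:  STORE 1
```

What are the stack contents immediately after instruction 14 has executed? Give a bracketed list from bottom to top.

PUSH 71 -> 71
STORE 0 -> (empty)
LOAD 0  -> 71
PUSH -4 -> 71 -4
POP     -> 71
POP     -> (empty)
PUSH 5  -> 5
LOAD 0  -> 5 71
ADD     -> 76
PUSH 50 -> 76 50
POP     -> 76
LOAD 0  -> 76 71
OVER    -> 76 71 76
ADD     -> 76 147

[76, 147]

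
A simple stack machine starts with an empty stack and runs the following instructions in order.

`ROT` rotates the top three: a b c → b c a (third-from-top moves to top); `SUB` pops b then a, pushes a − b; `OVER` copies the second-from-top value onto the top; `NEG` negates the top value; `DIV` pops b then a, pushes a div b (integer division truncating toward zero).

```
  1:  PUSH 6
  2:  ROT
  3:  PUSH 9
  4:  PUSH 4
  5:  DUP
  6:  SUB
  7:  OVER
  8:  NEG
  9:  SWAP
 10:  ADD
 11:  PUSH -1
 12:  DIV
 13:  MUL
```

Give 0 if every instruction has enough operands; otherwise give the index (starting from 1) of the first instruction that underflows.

2

PUSH 6  [6]
ROT  — needs 3 operands, stack has 1 → underflow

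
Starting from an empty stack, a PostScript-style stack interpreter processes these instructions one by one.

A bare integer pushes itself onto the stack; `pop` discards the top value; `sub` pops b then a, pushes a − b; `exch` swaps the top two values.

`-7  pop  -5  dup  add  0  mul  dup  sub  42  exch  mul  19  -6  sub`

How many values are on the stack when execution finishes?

-7   -> [-7]
pop  -> []
-5   -> [-5]
dup  -> [-5, -5]
add  -> [-10]
0    -> [-10, 0]
mul  -> [0]
dup  -> [0, 0]
sub  -> [0]
42   -> [0, 42]
exch -> [42, 0]
mul  -> [0]
19   -> [0, 19]
-6   -> [0, 19, -6]
sub  -> [0, 25]

2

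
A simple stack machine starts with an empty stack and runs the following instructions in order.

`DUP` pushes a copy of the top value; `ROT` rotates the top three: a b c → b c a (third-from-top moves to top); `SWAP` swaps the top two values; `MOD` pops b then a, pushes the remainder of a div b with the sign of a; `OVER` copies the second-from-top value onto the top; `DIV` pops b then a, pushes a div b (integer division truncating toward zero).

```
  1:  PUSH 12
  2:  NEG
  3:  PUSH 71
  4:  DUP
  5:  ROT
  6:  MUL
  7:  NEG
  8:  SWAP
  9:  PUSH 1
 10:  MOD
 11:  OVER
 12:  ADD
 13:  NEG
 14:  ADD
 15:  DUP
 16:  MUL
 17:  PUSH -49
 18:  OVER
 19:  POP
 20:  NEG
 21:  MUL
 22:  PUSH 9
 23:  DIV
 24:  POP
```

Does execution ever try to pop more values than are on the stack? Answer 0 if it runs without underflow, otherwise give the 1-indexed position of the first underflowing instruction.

0

PUSH 12   12
NEG       -12
PUSH 71   -12 71
DUP       -12 71 71
ROT       71 71 -12
MUL       71 -852
NEG       71 852
SWAP      852 71
PUSH 1    852 71 1
MOD       852 0
OVER      852 0 852
ADD       852 852
NEG       852 -852
ADD       0
DUP       0 0
MUL       0
PUSH -49  0 -49
OVER      0 -49 0
POP       0 -49
NEG       0 49
MUL       0
PUSH 9    0 9
DIV       0
POP       (empty)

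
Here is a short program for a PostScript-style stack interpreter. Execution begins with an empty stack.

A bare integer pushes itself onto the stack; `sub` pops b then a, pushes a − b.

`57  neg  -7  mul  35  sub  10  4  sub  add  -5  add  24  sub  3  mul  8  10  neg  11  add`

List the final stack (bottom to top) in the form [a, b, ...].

57  → 57
neg → -57
-7  → -57 -7
mul → 399
35  → 399 35
sub → 364
10  → 364 10
4   → 364 10 4
sub → 364 6
add → 370
-5  → 370 -5
add → 365
24  → 365 24
sub → 341
3   → 341 3
mul → 1023
8   → 1023 8
10  → 1023 8 10
neg → 1023 8 -10
11  → 1023 8 -10 11
add → 1023 8 1

[1023, 8, 1]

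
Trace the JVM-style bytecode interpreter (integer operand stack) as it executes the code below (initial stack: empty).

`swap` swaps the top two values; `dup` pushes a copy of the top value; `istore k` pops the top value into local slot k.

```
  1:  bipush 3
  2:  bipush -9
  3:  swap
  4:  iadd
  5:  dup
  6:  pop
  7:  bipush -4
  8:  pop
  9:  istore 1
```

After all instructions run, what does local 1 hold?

-6

bipush 3  → 3
bipush -9 → 3 -9
swap      → -9 3
iadd      → -6
dup       → -6 -6
pop       → -6
bipush -4 → -6 -4
pop       → -6
istore 1  → (empty)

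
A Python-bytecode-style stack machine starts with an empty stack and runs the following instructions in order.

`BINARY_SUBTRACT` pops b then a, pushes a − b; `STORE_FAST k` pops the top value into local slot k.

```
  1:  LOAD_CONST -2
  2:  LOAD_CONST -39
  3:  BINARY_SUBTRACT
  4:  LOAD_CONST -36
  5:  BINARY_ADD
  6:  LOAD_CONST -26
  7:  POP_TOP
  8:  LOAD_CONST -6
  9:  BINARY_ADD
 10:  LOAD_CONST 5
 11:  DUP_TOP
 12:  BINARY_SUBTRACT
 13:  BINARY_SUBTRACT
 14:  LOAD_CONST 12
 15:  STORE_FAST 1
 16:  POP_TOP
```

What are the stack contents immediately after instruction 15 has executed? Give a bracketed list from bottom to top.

[-5]

LOAD_CONST -2   → [-2]
LOAD_CONST -39  → [-2, -39]
BINARY_SUBTRACT → [37]
LOAD_CONST -36  → [37, -36]
BINARY_ADD      → [1]
LOAD_CONST -26  → [1, -26]
POP_TOP         → [1]
LOAD_CONST -6   → [1, -6]
BINARY_ADD      → [-5]
LOAD_CONST 5    → [-5, 5]
DUP_TOP         → [-5, 5, 5]
BINARY_SUBTRACT → [-5, 0]
BINARY_SUBTRACT → [-5]
LOAD_CONST 12   → [-5, 12]
STORE_FAST 1    → [-5]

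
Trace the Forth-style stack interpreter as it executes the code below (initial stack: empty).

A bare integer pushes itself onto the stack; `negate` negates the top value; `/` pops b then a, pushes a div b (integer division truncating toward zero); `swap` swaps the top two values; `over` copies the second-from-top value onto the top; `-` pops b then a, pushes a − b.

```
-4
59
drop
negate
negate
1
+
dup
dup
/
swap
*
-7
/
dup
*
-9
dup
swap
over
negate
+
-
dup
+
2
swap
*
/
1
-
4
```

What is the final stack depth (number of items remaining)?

-4      [-4]
59      [-4, 59]
drop    [-4]
negate  [4]
negate  [-4]
1       [-4, 1]
+       [-3]
dup     [-3, -3]
dup     [-3, -3, -3]
/       [-3, 1]
swap    [1, -3]
*       [-3]
-7      [-3, -7]
/       [0]
dup     [0, 0]
*       [0]
-9      [0, -9]
dup     [0, -9, -9]
swap    [0, -9, -9]
over    [0, -9, -9, -9]
negate  [0, -9, -9, 9]
+       [0, -9, 0]
-       [0, -9]
dup     [0, -9, -9]
+       [0, -18]
2       [0, -18, 2]
swap    [0, 2, -18]
*       [0, -36]
/       [0]
1       [0, 1]
-       [-1]
4       [-1, 4]

2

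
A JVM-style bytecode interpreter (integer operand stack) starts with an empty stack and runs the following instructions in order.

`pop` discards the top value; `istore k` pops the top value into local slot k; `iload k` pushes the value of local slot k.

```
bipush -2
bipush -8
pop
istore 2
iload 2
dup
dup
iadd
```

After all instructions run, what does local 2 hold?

bipush -2 : [-2]
bipush -8 : [-2, -8]
pop       : [-2]
istore 2  : []
iload 2   : [-2]
dup       : [-2, -2]
dup       : [-2, -2, -2]
iadd      : [-2, -4]

-2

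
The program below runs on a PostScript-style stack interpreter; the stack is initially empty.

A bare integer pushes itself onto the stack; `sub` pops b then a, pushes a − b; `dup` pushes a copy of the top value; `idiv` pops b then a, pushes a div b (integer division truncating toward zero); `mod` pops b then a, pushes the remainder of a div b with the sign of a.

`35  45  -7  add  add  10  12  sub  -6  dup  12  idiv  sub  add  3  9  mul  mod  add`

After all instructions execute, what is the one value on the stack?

65

35    [35]
45    [35, 45]
-7    [35, 45, -7]
add   [35, 38]
add   [73]
10    [73, 10]
12    [73, 10, 12]
sub   [73, -2]
-6    [73, -2, -6]
dup   [73, -2, -6, -6]
12    [73, -2, -6, -6, 12]
idiv  [73, -2, -6, 0]
sub   [73, -2, -6]
add   [73, -8]
3     [73, -8, 3]
9     [73, -8, 3, 9]
mul   [73, -8, 27]
mod   [73, -8]
add   [65]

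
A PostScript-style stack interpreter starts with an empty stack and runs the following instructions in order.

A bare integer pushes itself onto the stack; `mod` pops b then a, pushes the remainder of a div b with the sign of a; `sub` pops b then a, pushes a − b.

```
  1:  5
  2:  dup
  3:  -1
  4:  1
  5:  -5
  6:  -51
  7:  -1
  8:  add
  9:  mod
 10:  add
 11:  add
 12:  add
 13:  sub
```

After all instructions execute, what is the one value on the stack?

5

5   -> [5]
dup -> [5, 5]
-1  -> [5, 5, -1]
1   -> [5, 5, -1, 1]
-5  -> [5, 5, -1, 1, -5]
-51 -> [5, 5, -1, 1, -5, -51]
-1  -> [5, 5, -1, 1, -5, -51, -1]
add -> [5, 5, -1, 1, -5, -52]
mod -> [5, 5, -1, 1, -5]
add -> [5, 5, -1, -4]
add -> [5, 5, -5]
add -> [5, 0]
sub -> [5]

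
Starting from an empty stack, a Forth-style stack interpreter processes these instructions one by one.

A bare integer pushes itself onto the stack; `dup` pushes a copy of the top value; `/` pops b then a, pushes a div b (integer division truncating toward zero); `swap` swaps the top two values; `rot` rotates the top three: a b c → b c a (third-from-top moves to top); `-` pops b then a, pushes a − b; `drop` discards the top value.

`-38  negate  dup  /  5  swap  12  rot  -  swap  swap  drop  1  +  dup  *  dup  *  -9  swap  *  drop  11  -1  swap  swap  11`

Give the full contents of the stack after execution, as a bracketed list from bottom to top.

-38    : [-38]
negate : [38]
dup    : [38, 38]
/      : [1]
5      : [1, 5]
swap   : [5, 1]
12     : [5, 1, 12]
rot    : [1, 12, 5]
-      : [1, 7]
swap   : [7, 1]
swap   : [1, 7]
drop   : [1]
1      : [1, 1]
+      : [2]
dup    : [2, 2]
*      : [4]
dup    : [4, 4]
*      : [16]
-9     : [16, -9]
swap   : [-9, 16]
*      : [-144]
drop   : []
11     : [11]
-1     : [11, -1]
swap   : [-1, 11]
swap   : [11, -1]
11     : [11, -1, 11]

[11, -1, 11]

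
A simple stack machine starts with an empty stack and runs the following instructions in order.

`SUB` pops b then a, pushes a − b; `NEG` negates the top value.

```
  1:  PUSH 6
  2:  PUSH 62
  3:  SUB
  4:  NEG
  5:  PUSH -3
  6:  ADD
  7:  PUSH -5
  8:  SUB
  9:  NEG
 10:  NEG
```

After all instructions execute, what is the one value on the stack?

58

PUSH 6  → 6
PUSH 62 → 6 62
SUB     → -56
NEG     → 56
PUSH -3 → 56 -3
ADD     → 53
PUSH -5 → 53 -5
SUB     → 58
NEG     → -58
NEG     → 58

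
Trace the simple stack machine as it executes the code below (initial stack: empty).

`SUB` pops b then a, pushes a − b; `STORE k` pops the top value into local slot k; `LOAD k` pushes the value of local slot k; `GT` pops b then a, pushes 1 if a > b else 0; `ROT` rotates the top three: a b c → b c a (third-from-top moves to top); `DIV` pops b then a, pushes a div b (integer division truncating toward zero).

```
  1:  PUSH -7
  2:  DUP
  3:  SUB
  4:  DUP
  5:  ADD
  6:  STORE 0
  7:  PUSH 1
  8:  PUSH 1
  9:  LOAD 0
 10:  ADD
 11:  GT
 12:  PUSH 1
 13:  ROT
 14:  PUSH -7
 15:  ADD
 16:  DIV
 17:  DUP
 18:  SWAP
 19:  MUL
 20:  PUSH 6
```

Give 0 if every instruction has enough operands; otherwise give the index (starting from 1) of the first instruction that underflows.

13

PUSH -7 : -7
DUP     : -7 -7
SUB     : 0
DUP     : 0 0
ADD     : 0
STORE 0 : (empty)
PUSH 1  : 1
PUSH 1  : 1 1
LOAD 0  : 1 1 0
ADD     : 1 1
GT      : 0
PUSH 1  : 0 1
ROT  — needs 3 operands, stack has 2 → underflow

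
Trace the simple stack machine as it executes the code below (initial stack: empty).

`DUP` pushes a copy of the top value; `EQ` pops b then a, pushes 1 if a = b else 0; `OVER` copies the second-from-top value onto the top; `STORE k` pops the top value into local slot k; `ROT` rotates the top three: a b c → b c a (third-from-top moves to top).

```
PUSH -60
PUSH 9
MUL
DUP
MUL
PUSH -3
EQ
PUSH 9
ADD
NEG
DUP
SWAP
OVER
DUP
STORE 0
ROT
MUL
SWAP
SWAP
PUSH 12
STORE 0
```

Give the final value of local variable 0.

12

PUSH -60  [-60]
PUSH 9    [-60, 9]
MUL       [-540]
DUP       [-540, -540]
MUL       [291600]
PUSH -3   [291600, -3]
EQ        [0]
PUSH 9    [0, 9]
ADD       [9]
NEG       [-9]
DUP       [-9, -9]
SWAP      [-9, -9]
OVER      [-9, -9, -9]
DUP       [-9, -9, -9, -9]
STORE 0   [-9, -9, -9]
ROT       [-9, -9, -9]
MUL       [-9, 81]
SWAP      [81, -9]
SWAP      [-9, 81]
PUSH 12   [-9, 81, 12]
STORE 0   [-9, 81]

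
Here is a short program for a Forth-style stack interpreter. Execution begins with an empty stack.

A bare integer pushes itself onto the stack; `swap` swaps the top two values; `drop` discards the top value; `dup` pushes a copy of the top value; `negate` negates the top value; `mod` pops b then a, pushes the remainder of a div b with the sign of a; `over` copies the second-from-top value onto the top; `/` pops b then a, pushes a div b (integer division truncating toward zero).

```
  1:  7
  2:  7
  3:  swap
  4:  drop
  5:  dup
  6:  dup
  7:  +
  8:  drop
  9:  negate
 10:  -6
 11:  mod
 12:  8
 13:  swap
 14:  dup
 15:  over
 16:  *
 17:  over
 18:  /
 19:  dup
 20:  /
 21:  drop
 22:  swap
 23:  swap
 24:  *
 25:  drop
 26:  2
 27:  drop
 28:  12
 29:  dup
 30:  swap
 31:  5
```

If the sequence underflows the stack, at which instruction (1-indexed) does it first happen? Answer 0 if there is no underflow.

7      : [7]
7      : [7, 7]
swap   : [7, 7]
drop   : [7]
dup    : [7, 7]
dup    : [7, 7, 7]
+      : [7, 14]
drop   : [7]
negate : [-7]
-6     : [-7, -6]
mod    : [-1]
8      : [-1, 8]
swap   : [8, -1]
dup    : [8, -1, -1]
over   : [8, -1, -1, -1]
*      : [8, -1, 1]
over   : [8, -1, 1, -1]
/      : [8, -1, -1]
dup    : [8, -1, -1, -1]
/      : [8, -1, 1]
drop   : [8, -1]
swap   : [-1, 8]
swap   : [8, -1]
*      : [-8]
drop   : []
2      : [2]
drop   : []
12     : [12]
dup    : [12, 12]
swap   : [12, 12]
5      : [12, 12, 5]

0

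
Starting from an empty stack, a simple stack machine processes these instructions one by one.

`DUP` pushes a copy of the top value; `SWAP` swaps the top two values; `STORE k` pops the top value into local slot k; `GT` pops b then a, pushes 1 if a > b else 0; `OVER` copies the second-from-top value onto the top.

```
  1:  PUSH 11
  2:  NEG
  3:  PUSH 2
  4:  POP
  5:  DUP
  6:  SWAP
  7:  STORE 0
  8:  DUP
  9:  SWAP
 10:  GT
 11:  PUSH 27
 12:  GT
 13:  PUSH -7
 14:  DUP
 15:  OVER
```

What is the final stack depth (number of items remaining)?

4

PUSH 11 -> [11]
NEG     -> [-11]
PUSH 2  -> [-11, 2]
POP     -> [-11]
DUP     -> [-11, -11]
SWAP    -> [-11, -11]
STORE 0 -> [-11]
DUP     -> [-11, -11]
SWAP    -> [-11, -11]
GT      -> [0]
PUSH 27 -> [0, 27]
GT      -> [0]
PUSH -7 -> [0, -7]
DUP     -> [0, -7, -7]
OVER    -> [0, -7, -7, -7]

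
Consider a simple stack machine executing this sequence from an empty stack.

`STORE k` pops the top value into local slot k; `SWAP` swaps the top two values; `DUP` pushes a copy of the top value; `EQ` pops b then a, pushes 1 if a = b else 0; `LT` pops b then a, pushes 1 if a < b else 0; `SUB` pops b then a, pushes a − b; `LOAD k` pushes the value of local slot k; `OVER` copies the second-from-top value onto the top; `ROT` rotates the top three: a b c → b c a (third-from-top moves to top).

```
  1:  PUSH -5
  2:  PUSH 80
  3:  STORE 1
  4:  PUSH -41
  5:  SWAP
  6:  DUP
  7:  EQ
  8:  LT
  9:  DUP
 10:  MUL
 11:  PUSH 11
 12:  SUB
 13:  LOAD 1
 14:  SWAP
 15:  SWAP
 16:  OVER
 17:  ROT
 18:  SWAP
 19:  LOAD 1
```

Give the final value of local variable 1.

80

PUSH -5   -5
PUSH 80   -5 80
STORE 1   -5
PUSH -41  -5 -41
SWAP      -41 -5
DUP       -41 -5 -5
EQ        -41 1
LT        1
DUP       1 1
MUL       1
PUSH 11   1 11
SUB       -10
LOAD 1    -10 80
SWAP      80 -10
SWAP      -10 80
OVER      -10 80 -10
ROT       80 -10 -10
SWAP      80 -10 -10
LOAD 1    80 -10 -10 80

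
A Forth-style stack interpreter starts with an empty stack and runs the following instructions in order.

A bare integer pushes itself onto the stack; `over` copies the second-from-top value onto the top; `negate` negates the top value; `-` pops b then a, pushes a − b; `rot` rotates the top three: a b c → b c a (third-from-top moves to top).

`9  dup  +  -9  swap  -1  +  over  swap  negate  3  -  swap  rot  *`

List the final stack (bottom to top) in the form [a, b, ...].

9      -> [9]
dup    -> [9, 9]
+      -> [18]
-9     -> [18, -9]
swap   -> [-9, 18]
-1     -> [-9, 18, -1]
+      -> [-9, 17]
over   -> [-9, 17, -9]
swap   -> [-9, -9, 17]
negate -> [-9, -9, -17]
3      -> [-9, -9, -17, 3]
-      -> [-9, -9, -20]
swap   -> [-9, -20, -9]
rot    -> [-20, -9, -9]
*      -> [-20, 81]

[-20, 81]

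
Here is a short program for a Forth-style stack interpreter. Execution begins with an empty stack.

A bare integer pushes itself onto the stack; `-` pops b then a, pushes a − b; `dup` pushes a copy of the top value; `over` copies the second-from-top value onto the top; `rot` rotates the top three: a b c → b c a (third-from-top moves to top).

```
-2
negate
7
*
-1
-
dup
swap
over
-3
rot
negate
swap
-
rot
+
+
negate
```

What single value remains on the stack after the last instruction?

-2     → -2
negate → 2
7      → 2 7
*      → 14
-1     → 14 -1
-      → 15
dup    → 15 15
swap   → 15 15
over   → 15 15 15
-3     → 15 15 15 -3
rot    → 15 15 -3 15
negate → 15 15 -3 -15
swap   → 15 15 -15 -3
-      → 15 15 -12
rot    → 15 -12 15
+      → 15 3
+      → 18
negate → -18

-18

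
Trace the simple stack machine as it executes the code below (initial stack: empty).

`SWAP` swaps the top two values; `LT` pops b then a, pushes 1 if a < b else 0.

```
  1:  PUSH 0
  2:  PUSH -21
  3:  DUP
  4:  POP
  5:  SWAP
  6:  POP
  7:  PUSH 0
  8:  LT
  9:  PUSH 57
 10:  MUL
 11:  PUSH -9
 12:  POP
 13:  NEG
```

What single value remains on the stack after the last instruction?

-57

PUSH 0   → 0
PUSH -21 → 0 -21
DUP      → 0 -21 -21
POP      → 0 -21
SWAP     → -21 0
POP      → -21
PUSH 0   → -21 0
LT       → 1
PUSH 57  → 1 57
MUL      → 57
PUSH -9  → 57 -9
POP      → 57
NEG      → -57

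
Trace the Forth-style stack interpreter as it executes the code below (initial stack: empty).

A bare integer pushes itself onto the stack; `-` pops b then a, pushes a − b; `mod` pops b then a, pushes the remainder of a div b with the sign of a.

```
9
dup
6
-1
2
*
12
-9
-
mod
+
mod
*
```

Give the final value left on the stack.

9    9
dup  9 9
6    9 9 6
-1   9 9 6 -1
2    9 9 6 -1 2
*    9 9 6 -2
12   9 9 6 -2 12
-9   9 9 6 -2 12 -9
-    9 9 6 -2 21
mod  9 9 6 -2
+    9 9 4
mod  9 1
*    9

9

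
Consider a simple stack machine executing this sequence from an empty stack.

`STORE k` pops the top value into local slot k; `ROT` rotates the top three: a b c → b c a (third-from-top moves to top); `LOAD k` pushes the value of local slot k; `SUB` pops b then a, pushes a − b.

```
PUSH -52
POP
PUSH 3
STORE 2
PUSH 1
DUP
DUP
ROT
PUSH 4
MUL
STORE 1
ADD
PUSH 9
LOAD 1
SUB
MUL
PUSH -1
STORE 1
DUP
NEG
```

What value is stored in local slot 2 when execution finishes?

3

PUSH -52 -> -52
POP      -> (empty)
PUSH 3   -> 3
STORE 2  -> (empty)
PUSH 1   -> 1
DUP      -> 1 1
DUP      -> 1 1 1
ROT      -> 1 1 1
PUSH 4   -> 1 1 1 4
MUL      -> 1 1 4
STORE 1  -> 1 1
ADD      -> 2
PUSH 9   -> 2 9
LOAD 1   -> 2 9 4
SUB      -> 2 5
MUL      -> 10
PUSH -1  -> 10 -1
STORE 1  -> 10
DUP      -> 10 10
NEG      -> 10 -10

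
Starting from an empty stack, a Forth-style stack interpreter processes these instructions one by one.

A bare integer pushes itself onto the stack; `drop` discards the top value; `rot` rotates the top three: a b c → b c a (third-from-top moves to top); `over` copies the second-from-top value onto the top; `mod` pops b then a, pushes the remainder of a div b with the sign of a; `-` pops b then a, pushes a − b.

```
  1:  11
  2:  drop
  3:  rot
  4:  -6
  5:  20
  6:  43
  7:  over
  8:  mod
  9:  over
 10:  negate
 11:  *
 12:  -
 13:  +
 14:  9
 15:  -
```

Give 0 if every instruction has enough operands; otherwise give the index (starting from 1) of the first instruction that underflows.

3

11   → 11
drop → (empty)
rot  — needs 3 operands, stack has 0 → underflow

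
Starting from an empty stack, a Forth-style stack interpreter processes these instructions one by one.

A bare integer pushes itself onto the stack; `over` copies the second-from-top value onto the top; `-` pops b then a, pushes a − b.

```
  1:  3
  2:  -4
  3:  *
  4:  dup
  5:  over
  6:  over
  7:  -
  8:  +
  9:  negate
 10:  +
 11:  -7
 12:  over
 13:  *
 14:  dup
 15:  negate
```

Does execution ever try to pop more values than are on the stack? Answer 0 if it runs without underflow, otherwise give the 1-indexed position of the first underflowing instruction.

3       [3]
-4      [3, -4]
*       [-12]
dup     [-12, -12]
over    [-12, -12, -12]
over    [-12, -12, -12, -12]
-       [-12, -12, 0]
+       [-12, -12]
negate  [-12, 12]
+       [0]
-7      [0, -7]
over    [0, -7, 0]
*       [0, 0]
dup     [0, 0, 0]
negate  [0, 0, 0]

0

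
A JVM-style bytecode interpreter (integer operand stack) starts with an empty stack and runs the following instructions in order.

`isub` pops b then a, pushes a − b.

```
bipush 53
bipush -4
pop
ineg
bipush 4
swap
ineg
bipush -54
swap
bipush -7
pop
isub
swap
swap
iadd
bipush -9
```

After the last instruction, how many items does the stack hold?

2

bipush 53  -> 53
bipush -4  -> 53 -4
pop        -> 53
ineg       -> -53
bipush 4   -> -53 4
swap       -> 4 -53
ineg       -> 4 53
bipush -54 -> 4 53 -54
swap       -> 4 -54 53
bipush -7  -> 4 -54 53 -7
pop        -> 4 -54 53
isub       -> 4 -107
swap       -> -107 4
swap       -> 4 -107
iadd       -> -103
bipush -9  -> -103 -9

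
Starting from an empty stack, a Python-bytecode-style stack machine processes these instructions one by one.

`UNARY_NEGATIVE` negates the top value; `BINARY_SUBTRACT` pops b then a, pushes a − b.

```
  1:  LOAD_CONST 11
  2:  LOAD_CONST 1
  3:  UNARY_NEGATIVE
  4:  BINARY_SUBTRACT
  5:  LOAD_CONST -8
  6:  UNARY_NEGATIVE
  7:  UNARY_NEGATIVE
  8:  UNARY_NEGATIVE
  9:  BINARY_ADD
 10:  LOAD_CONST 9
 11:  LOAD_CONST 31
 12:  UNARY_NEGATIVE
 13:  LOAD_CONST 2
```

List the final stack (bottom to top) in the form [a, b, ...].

LOAD_CONST 11    11
LOAD_CONST 1     11 1
UNARY_NEGATIVE   11 -1
BINARY_SUBTRACT  12
LOAD_CONST -8    12 -8
UNARY_NEGATIVE   12 8
UNARY_NEGATIVE   12 -8
UNARY_NEGATIVE   12 8
BINARY_ADD       20
LOAD_CONST 9     20 9
LOAD_CONST 31    20 9 31
UNARY_NEGATIVE   20 9 -31
LOAD_CONST 2     20 9 -31 2

[20, 9, -31, 2]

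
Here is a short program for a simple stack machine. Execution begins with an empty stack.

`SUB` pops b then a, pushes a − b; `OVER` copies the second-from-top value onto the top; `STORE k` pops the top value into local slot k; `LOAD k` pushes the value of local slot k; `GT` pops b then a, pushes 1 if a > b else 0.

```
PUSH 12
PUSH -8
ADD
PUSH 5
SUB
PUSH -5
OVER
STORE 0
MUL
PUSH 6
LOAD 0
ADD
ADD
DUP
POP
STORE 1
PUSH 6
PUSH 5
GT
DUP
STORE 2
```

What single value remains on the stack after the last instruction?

1

PUSH 12 -> [12]
PUSH -8 -> [12, -8]
ADD     -> [4]
PUSH 5  -> [4, 5]
SUB     -> [-1]
PUSH -5 -> [-1, -5]
OVER    -> [-1, -5, -1]
STORE 0 -> [-1, -5]
MUL     -> [5]
PUSH 6  -> [5, 6]
LOAD 0  -> [5, 6, -1]
ADD     -> [5, 5]
ADD     -> [10]
DUP     -> [10, 10]
POP     -> [10]
STORE 1 -> []
PUSH 6  -> [6]
PUSH 5  -> [6, 5]
GT      -> [1]
DUP     -> [1, 1]
STORE 2 -> [1]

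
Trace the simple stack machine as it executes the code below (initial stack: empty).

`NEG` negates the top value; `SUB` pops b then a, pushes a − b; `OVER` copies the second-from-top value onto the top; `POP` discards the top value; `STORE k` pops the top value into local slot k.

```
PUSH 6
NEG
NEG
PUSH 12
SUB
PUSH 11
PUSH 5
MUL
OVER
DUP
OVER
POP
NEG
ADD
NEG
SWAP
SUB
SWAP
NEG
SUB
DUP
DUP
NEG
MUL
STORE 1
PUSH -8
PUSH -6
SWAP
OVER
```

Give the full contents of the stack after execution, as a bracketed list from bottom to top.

PUSH 6  : 6
NEG     : -6
NEG     : 6
PUSH 12 : 6 12
SUB     : -6
PUSH 11 : -6 11
PUSH 5  : -6 11 5
MUL     : -6 55
OVER    : -6 55 -6
DUP     : -6 55 -6 -6
OVER    : -6 55 -6 -6 -6
POP     : -6 55 -6 -6
NEG     : -6 55 -6 6
ADD     : -6 55 0
NEG     : -6 55 0
SWAP    : -6 0 55
SUB     : -6 -55
SWAP    : -55 -6
NEG     : -55 6
SUB     : -61
DUP     : -61 -61
DUP     : -61 -61 -61
NEG     : -61 -61 61
MUL     : -61 -3721
STORE 1 : -61
PUSH -8 : -61 -8
PUSH -6 : -61 -8 -6
SWAP    : -61 -6 -8
OVER    : -61 -6 -8 -6

[-61, -6, -8, -6]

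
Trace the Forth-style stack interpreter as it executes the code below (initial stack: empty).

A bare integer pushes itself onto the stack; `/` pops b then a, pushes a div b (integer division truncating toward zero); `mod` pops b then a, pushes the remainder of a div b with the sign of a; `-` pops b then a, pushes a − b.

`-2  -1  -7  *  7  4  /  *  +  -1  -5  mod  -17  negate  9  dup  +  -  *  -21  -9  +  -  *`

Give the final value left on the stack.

155

-2     → [-2]
-1     → [-2, -1]
-7     → [-2, -1, -7]
*      → [-2, 7]
7      → [-2, 7, 7]
4      → [-2, 7, 7, 4]
/      → [-2, 7, 1]
*      → [-2, 7]
+      → [5]
-1     → [5, -1]
-5     → [5, -1, -5]
mod    → [5, -1]
-17    → [5, -1, -17]
negate → [5, -1, 17]
9      → [5, -1, 17, 9]
dup    → [5, -1, 17, 9, 9]
+      → [5, -1, 17, 18]
-      → [5, -1, -1]
*      → [5, 1]
-21    → [5, 1, -21]
-9     → [5, 1, -21, -9]
+      → [5, 1, -30]
-      → [5, 31]
*      → [155]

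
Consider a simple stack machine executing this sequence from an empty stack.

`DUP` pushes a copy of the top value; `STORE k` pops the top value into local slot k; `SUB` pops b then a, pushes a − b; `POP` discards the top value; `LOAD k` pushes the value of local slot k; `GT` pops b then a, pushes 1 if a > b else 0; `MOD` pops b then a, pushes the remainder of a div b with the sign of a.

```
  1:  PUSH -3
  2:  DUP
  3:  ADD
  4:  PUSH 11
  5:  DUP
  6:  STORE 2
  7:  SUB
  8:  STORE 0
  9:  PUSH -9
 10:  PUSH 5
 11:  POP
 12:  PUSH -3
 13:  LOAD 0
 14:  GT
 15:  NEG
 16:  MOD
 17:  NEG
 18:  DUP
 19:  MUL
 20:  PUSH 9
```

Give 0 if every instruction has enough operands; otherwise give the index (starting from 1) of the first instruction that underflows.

PUSH -3 : -3
DUP     : -3 -3
ADD     : -6
PUSH 11 : -6 11
DUP     : -6 11 11
STORE 2 : -6 11
SUB     : -17
STORE 0 : (empty)
PUSH -9 : -9
PUSH 5  : -9 5
POP     : -9
PUSH -3 : -9 -3
LOAD 0  : -9 -3 -17
GT      : -9 1
NEG     : -9 -1
MOD     : 0
NEG     : 0
DUP     : 0 0
MUL     : 0
PUSH 9  : 0 9

0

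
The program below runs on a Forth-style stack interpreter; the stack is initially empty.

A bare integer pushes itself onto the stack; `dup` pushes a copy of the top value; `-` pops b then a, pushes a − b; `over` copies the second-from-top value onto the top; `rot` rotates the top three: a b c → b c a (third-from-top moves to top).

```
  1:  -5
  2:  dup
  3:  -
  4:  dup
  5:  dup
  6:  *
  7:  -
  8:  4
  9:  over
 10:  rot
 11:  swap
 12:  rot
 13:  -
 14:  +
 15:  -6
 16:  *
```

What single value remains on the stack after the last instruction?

-5   -> -5
dup  -> -5 -5
-    -> 0
dup  -> 0 0
dup  -> 0 0 0
*    -> 0 0
-    -> 0
4    -> 0 4
over -> 0 4 0
rot  -> 4 0 0
swap -> 4 0 0
rot  -> 0 0 4
-    -> 0 -4
+    -> -4
-6   -> -4 -6
*    -> 24

24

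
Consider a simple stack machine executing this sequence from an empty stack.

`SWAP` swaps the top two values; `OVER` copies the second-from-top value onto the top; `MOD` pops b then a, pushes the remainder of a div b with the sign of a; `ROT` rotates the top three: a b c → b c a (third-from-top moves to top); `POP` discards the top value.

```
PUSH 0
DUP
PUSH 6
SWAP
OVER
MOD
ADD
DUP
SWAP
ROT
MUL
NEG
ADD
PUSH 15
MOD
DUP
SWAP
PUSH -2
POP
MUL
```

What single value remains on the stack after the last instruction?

PUSH 0  : [0]
DUP     : [0, 0]
PUSH 6  : [0, 0, 6]
SWAP    : [0, 6, 0]
OVER    : [0, 6, 0, 6]
MOD     : [0, 6, 0]
ADD     : [0, 6]
DUP     : [0, 6, 6]
SWAP    : [0, 6, 6]
ROT     : [6, 6, 0]
MUL     : [6, 0]
NEG     : [6, 0]
ADD     : [6]
PUSH 15 : [6, 15]
MOD     : [6]
DUP     : [6, 6]
SWAP    : [6, 6]
PUSH -2 : [6, 6, -2]
POP     : [6, 6]
MUL     : [36]

36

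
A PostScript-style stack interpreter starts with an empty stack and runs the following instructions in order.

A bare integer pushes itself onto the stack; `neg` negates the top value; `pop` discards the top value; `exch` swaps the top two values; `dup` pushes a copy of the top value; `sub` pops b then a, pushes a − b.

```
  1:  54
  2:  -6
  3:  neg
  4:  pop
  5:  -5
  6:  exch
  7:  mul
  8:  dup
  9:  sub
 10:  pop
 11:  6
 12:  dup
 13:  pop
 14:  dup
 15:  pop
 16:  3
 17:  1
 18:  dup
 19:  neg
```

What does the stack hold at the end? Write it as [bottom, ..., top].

54   → 54
-6   → 54 -6
neg  → 54 6
pop  → 54
-5   → 54 -5
exch → -5 54
mul  → -270
dup  → -270 -270
sub  → 0
pop  → (empty)
6    → 6
dup  → 6 6
pop  → 6
dup  → 6 6
pop  → 6
3    → 6 3
1    → 6 3 1
dup  → 6 3 1 1
neg  → 6 3 1 -1

[6, 3, 1, -1]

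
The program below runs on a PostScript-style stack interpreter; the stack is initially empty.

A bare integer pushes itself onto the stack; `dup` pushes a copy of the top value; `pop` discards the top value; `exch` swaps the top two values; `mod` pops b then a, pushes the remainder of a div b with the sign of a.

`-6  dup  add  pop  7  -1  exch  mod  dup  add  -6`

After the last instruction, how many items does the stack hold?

2

-6    [-6]
dup   [-6, -6]
add   [-12]
pop   []
7     [7]
-1    [7, -1]
exch  [-1, 7]
mod   [-1]
dup   [-1, -1]
add   [-2]
-6    [-2, -6]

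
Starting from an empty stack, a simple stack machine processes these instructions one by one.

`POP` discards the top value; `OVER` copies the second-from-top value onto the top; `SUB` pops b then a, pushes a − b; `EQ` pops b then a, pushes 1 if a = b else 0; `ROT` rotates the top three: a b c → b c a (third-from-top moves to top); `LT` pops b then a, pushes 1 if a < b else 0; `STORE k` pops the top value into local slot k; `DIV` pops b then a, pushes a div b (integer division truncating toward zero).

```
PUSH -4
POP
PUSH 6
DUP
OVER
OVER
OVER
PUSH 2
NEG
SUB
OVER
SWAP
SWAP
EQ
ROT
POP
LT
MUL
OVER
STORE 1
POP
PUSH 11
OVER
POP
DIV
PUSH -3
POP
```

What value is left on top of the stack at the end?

PUSH -4 -> -4
POP     -> (empty)
PUSH 6  -> 6
DUP     -> 6 6
OVER    -> 6 6 6
OVER    -> 6 6 6 6
OVER    -> 6 6 6 6 6
PUSH 2  -> 6 6 6 6 6 2
NEG     -> 6 6 6 6 6 -2
SUB     -> 6 6 6 6 8
OVER    -> 6 6 6 6 8 6
SWAP    -> 6 6 6 6 6 8
SWAP    -> 6 6 6 6 8 6
EQ      -> 6 6 6 6 0
ROT     -> 6 6 6 0 6
POP     -> 6 6 6 0
LT      -> 6 6 0
MUL     -> 6 0
OVER    -> 6 0 6
STORE 1 -> 6 0
POP     -> 6
PUSH 11 -> 6 11
OVER    -> 6 11 6
POP     -> 6 11
DIV     -> 0
PUSH -3 -> 0 -3
POP     -> 0

0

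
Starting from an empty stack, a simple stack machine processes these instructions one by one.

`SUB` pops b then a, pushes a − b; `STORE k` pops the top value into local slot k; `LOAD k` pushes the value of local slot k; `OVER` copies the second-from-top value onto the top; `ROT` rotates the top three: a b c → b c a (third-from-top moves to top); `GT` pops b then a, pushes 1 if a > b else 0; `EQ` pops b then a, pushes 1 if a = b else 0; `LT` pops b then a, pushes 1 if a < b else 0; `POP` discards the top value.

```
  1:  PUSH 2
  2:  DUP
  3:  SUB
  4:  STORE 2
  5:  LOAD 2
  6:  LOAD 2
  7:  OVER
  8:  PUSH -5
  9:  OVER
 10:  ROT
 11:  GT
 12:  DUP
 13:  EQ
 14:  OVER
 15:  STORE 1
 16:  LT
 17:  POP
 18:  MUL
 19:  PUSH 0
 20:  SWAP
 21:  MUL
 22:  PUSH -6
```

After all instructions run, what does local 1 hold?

-5

PUSH 2  -> 2
DUP     -> 2 2
SUB     -> 0
STORE 2 -> (empty)
LOAD 2  -> 0
LOAD 2  -> 0 0
OVER    -> 0 0 0
PUSH -5 -> 0 0 0 -5
OVER    -> 0 0 0 -5 0
ROT     -> 0 0 -5 0 0
GT      -> 0 0 -5 0
DUP     -> 0 0 -5 0 0
EQ      -> 0 0 -5 1
OVER    -> 0 0 -5 1 -5
STORE 1 -> 0 0 -5 1
LT      -> 0 0 1
POP     -> 0 0
MUL     -> 0
PUSH 0  -> 0 0
SWAP    -> 0 0
MUL     -> 0
PUSH -6 -> 0 -6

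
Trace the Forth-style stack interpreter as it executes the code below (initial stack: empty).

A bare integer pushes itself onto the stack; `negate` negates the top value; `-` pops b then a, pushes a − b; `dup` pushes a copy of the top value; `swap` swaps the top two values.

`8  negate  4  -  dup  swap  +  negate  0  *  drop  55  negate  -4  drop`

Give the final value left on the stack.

8      -> 8
negate -> -8
4      -> -8 4
-      -> -12
dup    -> -12 -12
swap   -> -12 -12
+      -> -24
negate -> 24
0      -> 24 0
*      -> 0
drop   -> (empty)
55     -> 55
negate -> -55
-4     -> -55 -4
drop   -> -55

-55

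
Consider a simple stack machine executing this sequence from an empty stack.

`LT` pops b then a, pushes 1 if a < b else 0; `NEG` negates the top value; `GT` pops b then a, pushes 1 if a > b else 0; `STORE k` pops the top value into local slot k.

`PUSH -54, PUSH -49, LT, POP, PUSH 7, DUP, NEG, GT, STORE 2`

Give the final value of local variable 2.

PUSH -54 -> -54
PUSH -49 -> -54 -49
LT       -> 1
POP      -> (empty)
PUSH 7   -> 7
DUP      -> 7 7
NEG      -> 7 -7
GT       -> 1
STORE 2  -> (empty)

1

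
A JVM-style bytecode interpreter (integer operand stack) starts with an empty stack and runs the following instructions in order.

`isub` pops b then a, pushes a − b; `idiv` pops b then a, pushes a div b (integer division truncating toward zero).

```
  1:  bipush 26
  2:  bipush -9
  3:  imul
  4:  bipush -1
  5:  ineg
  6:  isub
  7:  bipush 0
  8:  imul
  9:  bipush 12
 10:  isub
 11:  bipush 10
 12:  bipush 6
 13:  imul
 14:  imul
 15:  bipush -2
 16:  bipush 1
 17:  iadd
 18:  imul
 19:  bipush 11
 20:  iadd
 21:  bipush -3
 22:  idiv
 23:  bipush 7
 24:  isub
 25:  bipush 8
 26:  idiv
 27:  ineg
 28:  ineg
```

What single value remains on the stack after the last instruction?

-31

bipush 26 : [26]
bipush -9 : [26, -9]
imul      : [-234]
bipush -1 : [-234, -1]
ineg      : [-234, 1]
isub      : [-235]
bipush 0  : [-235, 0]
imul      : [0]
bipush 12 : [0, 12]
isub      : [-12]
bipush 10 : [-12, 10]
bipush 6  : [-12, 10, 6]
imul      : [-12, 60]
imul      : [-720]
bipush -2 : [-720, -2]
bipush 1  : [-720, -2, 1]
iadd      : [-720, -1]
imul      : [720]
bipush 11 : [720, 11]
iadd      : [731]
bipush -3 : [731, -3]
idiv      : [-243]
bipush 7  : [-243, 7]
isub      : [-250]
bipush 8  : [-250, 8]
idiv      : [-31]
ineg      : [31]
ineg      : [-31]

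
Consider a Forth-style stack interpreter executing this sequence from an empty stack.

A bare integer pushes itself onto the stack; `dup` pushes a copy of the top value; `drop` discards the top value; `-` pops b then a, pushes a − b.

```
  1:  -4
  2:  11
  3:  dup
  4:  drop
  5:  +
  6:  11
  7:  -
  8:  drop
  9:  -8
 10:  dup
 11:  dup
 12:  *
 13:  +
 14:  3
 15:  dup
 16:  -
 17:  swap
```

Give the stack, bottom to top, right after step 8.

-4    -4
11    -4 11
dup   -4 11 11
drop  -4 11
+     7
11    7 11
-     -4
drop  (empty)

[]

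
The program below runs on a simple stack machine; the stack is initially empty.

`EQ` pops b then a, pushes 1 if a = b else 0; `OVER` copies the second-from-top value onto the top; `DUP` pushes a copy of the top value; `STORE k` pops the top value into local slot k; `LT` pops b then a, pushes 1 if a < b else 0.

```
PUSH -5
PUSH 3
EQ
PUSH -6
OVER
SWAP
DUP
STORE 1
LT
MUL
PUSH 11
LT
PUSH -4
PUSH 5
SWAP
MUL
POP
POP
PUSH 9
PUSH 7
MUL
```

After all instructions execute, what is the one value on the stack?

63

PUSH -5 -> -5
PUSH 3  -> -5 3
EQ      -> 0
PUSH -6 -> 0 -6
OVER    -> 0 -6 0
SWAP    -> 0 0 -6
DUP     -> 0 0 -6 -6
STORE 1 -> 0 0 -6
LT      -> 0 0
MUL     -> 0
PUSH 11 -> 0 11
LT      -> 1
PUSH -4 -> 1 -4
PUSH 5  -> 1 -4 5
SWAP    -> 1 5 -4
MUL     -> 1 -20
POP     -> 1
POP     -> (empty)
PUSH 9  -> 9
PUSH 7  -> 9 7
MUL     -> 63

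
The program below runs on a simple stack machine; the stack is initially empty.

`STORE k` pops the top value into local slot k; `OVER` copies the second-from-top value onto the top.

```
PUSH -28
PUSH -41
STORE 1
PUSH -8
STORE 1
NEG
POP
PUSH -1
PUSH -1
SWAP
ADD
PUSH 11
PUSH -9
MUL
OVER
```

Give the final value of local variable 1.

-8

PUSH -28 -> -28
PUSH -41 -> -28 -41
STORE 1  -> -28
PUSH -8  -> -28 -8
STORE 1  -> -28
NEG      -> 28
POP      -> (empty)
PUSH -1  -> -1
PUSH -1  -> -1 -1
SWAP     -> -1 -1
ADD      -> -2
PUSH 11  -> -2 11
PUSH -9  -> -2 11 -9
MUL      -> -2 -99
OVER     -> -2 -99 -2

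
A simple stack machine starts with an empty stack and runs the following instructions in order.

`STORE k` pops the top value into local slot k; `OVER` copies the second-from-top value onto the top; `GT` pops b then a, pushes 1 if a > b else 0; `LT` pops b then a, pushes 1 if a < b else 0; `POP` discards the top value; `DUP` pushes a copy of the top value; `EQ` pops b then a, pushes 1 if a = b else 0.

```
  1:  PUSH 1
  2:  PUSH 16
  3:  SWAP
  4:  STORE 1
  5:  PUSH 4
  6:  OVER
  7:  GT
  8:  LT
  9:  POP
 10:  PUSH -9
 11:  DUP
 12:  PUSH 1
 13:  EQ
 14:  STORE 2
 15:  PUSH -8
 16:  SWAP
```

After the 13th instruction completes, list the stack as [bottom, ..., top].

[-9, 0]

PUSH 1   [1]
PUSH 16  [1, 16]
SWAP     [16, 1]
STORE 1  [16]
PUSH 4   [16, 4]
OVER     [16, 4, 16]
GT       [16, 0]
LT       [0]
POP      []
PUSH -9  [-9]
DUP      [-9, -9]
PUSH 1   [-9, -9, 1]
EQ       [-9, 0]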